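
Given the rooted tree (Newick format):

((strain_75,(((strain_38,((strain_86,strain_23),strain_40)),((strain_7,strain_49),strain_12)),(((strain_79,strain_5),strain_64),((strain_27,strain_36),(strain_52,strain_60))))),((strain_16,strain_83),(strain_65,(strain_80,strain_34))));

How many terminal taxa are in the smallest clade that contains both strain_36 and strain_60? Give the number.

The MRCA of strain_36 and strain_60 is the node subtending ((strain_27,strain_36),(strain_52,strain_60)).
That clade contains 4 terminal taxa: strain_27, strain_36, strain_52, strain_60.

4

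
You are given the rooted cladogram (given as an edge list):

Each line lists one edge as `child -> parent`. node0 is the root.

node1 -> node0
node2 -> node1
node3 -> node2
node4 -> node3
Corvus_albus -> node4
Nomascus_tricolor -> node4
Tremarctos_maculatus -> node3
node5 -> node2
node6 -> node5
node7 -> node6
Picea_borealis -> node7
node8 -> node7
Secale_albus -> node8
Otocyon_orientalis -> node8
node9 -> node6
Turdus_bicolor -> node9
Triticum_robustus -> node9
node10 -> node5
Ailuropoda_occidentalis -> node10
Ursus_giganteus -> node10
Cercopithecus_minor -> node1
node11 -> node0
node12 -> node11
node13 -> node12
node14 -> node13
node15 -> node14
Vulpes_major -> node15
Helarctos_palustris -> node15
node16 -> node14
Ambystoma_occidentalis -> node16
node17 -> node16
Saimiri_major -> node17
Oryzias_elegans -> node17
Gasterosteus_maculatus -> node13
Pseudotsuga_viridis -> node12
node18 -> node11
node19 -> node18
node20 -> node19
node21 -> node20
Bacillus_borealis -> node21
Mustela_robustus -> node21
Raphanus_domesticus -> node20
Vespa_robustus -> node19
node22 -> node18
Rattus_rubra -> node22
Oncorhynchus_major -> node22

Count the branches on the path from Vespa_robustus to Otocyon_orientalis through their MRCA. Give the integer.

11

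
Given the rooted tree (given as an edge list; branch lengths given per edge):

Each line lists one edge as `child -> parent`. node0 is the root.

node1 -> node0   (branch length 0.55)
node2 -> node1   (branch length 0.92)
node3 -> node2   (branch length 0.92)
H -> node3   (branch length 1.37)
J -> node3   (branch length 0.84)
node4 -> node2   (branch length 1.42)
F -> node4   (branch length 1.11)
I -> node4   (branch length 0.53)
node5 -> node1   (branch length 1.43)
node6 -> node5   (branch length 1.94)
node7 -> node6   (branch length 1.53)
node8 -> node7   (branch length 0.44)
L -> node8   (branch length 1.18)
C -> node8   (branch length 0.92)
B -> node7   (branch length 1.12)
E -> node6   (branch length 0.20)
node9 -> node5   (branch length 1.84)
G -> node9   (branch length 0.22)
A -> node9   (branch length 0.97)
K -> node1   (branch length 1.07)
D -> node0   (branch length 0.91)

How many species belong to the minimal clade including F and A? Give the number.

11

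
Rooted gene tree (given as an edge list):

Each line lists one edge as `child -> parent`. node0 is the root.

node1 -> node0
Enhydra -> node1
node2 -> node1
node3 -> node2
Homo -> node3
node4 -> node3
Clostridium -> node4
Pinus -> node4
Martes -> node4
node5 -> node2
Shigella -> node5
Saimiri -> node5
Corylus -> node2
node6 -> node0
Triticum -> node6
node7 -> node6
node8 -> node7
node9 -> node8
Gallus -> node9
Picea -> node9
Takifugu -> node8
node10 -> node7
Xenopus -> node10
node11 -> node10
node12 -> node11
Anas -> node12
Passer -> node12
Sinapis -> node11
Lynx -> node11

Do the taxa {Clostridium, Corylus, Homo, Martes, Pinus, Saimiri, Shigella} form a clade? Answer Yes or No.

Yes

The most recent common ancestor of these taxa subtends ((Homo,(Clostridium,Pinus,Martes)),(Shigella,Saimiri),Corylus).
That clade has exactly 7 tips — every listed taxon and nothing else — so the group is monophyletic.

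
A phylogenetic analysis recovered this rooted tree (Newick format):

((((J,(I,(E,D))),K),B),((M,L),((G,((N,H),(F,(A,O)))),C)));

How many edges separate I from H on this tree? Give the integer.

11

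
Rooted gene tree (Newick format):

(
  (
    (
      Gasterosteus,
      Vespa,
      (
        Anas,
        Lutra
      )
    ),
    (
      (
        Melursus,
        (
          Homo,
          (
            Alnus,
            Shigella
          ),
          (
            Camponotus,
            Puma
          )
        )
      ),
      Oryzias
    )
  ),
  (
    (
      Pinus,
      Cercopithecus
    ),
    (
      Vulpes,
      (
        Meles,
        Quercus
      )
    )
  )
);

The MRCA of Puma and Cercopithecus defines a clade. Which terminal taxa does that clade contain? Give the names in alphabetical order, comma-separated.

Alnus, Anas, Camponotus, Cercopithecus, Gasterosteus, Homo, Lutra, Meles, Melursus, Oryzias, Pinus, Puma, Quercus, Shigella, Vespa, Vulpes

Tracing Puma: it sits inside (Camponotus,Puma).
Tracing Cercopithecus: it sits inside (Pinus,Cercopithecus).
The smallest clade enclosing both is the whole tree (their MRCA is the root), so the answer is all 16 tips in alphabetical order.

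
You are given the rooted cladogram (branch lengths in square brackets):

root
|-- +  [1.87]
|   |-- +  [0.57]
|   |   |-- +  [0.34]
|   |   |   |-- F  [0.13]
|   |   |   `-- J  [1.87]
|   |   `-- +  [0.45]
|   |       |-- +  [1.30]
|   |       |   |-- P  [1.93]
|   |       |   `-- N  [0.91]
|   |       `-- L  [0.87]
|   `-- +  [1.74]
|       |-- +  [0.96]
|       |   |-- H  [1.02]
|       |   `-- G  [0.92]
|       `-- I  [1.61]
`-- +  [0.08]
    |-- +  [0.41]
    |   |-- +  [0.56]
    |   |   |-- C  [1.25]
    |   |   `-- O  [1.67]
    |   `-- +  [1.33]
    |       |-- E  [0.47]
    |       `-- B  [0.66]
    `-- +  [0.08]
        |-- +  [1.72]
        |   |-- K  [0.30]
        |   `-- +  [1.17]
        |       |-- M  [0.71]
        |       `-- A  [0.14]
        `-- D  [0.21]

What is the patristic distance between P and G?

7.87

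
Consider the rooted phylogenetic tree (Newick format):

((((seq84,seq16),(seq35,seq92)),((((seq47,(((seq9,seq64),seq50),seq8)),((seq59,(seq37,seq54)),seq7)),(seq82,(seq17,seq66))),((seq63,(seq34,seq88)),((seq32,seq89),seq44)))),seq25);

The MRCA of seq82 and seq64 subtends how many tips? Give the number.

The MRCA of seq82 and seq64 is the node subtending (((seq47,(((seq9,seq64),seq50),seq8)),((seq59,(seq37,seq54)),seq7)),(seq82,(seq17,seq66))).
That clade contains 12 terminal taxa: seq17, seq37, seq47, seq50, seq54, seq59, seq64, seq66, seq7, seq8, seq82, seq9.

12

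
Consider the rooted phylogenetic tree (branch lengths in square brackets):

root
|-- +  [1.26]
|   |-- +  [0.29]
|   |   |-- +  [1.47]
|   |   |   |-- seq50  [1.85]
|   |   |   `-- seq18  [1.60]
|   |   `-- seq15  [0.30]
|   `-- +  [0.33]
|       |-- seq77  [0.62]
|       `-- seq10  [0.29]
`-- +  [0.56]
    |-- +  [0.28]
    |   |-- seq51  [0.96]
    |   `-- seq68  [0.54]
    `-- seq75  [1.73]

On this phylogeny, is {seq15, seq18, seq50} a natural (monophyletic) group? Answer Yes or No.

Yes

The most recent common ancestor of these taxa subtends ((seq50,seq18),seq15).
That clade has exactly 3 tips — every listed taxon and nothing else — so the group is monophyletic.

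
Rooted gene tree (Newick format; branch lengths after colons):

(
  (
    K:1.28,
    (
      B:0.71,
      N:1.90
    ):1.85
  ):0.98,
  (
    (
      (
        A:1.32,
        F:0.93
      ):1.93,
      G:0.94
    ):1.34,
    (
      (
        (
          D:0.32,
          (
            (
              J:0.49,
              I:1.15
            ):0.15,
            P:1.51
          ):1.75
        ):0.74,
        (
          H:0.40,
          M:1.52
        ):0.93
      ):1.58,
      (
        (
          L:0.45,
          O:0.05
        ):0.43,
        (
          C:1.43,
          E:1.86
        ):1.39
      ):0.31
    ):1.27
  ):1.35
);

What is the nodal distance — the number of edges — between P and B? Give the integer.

9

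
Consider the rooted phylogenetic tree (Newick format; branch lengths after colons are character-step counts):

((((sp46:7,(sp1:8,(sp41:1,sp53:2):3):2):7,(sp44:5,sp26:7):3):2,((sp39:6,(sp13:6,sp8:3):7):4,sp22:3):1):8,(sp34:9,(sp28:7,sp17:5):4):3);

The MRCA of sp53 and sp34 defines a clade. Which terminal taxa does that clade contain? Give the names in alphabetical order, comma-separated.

Tracing sp53: it sits inside (sp41,sp53).
Tracing sp34: it sits inside (sp34,(sp28,sp17)).
The smallest clade enclosing both is the whole tree (their MRCA is the root), so the answer is all 13 tips in alphabetical order.

sp1, sp13, sp17, sp22, sp26, sp28, sp34, sp39, sp41, sp44, sp46, sp53, sp8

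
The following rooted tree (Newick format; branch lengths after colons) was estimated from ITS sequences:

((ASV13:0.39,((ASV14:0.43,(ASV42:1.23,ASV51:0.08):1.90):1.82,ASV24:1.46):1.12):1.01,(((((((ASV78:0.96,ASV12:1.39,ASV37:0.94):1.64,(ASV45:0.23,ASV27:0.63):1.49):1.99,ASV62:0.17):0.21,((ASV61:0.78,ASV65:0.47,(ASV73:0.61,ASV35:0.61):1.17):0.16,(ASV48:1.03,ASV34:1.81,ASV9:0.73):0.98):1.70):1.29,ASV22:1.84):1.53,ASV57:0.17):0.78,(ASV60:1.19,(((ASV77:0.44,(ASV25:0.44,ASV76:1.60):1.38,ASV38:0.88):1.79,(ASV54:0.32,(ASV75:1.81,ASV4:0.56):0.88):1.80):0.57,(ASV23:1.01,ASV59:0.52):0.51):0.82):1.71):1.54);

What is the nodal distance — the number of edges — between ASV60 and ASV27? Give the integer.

9

The MRCA of ASV60 and ASV27 is the node subtending (((((((ASV78,ASV12,ASV37),(ASV45,ASV27)),ASV62),((ASV61,ASV65,(ASV73,ASV35)),(ASV48,ASV34,ASV9))),ASV22),ASV57),(ASV60,(((ASV77,(ASV25,ASV76),ASV38),(ASV54,(ASV75,ASV4))),(ASV23,ASV59)))).
From ASV60 up to that node: 2 branches. From ASV27 up to the same node: 7 branches. Total: 2 + 7 = 9.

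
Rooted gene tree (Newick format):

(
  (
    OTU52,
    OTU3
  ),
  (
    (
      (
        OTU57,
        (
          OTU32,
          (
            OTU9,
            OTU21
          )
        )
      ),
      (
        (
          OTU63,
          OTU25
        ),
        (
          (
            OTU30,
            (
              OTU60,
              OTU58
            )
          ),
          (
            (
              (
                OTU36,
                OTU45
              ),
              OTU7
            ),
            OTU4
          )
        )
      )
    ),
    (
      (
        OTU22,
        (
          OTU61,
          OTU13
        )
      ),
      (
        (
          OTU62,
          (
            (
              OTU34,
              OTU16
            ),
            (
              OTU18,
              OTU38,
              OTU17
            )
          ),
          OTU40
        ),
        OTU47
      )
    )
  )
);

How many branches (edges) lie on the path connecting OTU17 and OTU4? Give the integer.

The MRCA of OTU17 and OTU4 is the node subtending (((OTU57,(OTU32,(OTU9,OTU21))),((OTU63,OTU25),((OTU30,(OTU60,OTU58)),(((OTU36,OTU45),OTU7),OTU4)))),((OTU22,(OTU61,OTU13)),((OTU62,((OTU34,OTU16),(OTU18,OTU38,OTU17)),OTU40),OTU47))).
From OTU17 up to that node: 6 branches. From OTU4 up to the same node: 5 branches. Total: 6 + 5 = 11.

11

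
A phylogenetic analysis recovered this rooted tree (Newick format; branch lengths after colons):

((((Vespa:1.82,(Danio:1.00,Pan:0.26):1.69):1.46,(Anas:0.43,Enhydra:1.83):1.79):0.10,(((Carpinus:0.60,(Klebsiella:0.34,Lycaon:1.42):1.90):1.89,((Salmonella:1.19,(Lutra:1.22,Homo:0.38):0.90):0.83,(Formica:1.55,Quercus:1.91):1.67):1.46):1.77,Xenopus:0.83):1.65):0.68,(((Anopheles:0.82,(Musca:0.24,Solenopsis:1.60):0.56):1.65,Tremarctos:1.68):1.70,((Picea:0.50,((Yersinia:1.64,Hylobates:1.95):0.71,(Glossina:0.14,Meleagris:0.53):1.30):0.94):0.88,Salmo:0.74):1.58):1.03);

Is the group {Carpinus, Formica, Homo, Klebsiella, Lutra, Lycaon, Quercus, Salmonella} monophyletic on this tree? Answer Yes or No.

Yes

The most recent common ancestor of these taxa subtends ((Carpinus,(Klebsiella,Lycaon)),((Salmonella,(Lutra,Homo)),(Formica,Quercus))).
That clade has exactly 8 tips — every listed taxon and nothing else — so the group is monophyletic.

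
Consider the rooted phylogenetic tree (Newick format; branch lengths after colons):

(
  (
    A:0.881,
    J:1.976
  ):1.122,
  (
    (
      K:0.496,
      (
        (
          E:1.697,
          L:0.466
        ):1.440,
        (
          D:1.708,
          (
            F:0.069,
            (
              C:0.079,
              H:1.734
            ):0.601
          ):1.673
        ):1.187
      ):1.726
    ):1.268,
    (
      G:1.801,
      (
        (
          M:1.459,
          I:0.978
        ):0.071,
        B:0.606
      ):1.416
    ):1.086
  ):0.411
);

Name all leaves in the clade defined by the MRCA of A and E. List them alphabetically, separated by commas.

A, B, C, D, E, F, G, H, I, J, K, L, M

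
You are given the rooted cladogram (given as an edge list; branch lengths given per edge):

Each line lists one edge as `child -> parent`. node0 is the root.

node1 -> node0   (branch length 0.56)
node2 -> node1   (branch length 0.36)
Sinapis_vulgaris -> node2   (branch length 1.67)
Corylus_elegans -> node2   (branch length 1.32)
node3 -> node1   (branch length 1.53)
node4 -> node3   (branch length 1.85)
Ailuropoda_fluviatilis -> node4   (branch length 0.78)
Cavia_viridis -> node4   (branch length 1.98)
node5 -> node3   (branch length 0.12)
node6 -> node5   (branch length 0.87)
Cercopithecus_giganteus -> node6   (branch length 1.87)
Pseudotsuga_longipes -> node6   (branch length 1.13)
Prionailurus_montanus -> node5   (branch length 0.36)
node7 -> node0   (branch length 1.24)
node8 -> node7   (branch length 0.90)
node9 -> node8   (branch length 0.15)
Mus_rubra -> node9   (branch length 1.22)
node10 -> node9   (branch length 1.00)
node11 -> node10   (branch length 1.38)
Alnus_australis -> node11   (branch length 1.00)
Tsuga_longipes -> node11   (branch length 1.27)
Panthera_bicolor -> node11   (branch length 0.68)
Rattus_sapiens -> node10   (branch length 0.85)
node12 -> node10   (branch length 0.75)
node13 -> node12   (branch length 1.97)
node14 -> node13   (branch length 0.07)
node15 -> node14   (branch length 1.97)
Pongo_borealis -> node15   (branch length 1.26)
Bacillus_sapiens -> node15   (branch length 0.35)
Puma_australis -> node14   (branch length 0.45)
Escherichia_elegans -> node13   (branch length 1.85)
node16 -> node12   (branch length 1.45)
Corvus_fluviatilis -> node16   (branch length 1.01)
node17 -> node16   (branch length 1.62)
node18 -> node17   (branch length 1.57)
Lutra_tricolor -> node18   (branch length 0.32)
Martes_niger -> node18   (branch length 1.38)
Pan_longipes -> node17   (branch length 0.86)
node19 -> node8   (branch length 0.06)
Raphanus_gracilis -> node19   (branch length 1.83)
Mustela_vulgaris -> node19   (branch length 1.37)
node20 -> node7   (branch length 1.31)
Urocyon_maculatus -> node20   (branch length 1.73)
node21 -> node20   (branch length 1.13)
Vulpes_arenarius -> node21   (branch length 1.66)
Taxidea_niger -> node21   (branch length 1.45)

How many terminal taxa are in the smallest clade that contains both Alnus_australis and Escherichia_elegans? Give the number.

12

The MRCA of Alnus_australis and Escherichia_elegans is the node subtending ((Alnus_australis,Tsuga_longipes,Panthera_bicolor),Rattus_sapiens,((((Pongo_borealis,Bacillus_sapiens),Puma_australis),Escherichia_elegans),(Corvus_fluviatilis,((Lutra_tricolor,Martes_niger),Pan_longipes)))).
That clade contains 12 terminal taxa: Alnus_australis, Bacillus_sapiens, Corvus_fluviatilis, Escherichia_elegans, Lutra_tricolor, Martes_niger, Pan_longipes, Panthera_bicolor, Pongo_borealis, Puma_australis, Rattus_sapiens, Tsuga_longipes.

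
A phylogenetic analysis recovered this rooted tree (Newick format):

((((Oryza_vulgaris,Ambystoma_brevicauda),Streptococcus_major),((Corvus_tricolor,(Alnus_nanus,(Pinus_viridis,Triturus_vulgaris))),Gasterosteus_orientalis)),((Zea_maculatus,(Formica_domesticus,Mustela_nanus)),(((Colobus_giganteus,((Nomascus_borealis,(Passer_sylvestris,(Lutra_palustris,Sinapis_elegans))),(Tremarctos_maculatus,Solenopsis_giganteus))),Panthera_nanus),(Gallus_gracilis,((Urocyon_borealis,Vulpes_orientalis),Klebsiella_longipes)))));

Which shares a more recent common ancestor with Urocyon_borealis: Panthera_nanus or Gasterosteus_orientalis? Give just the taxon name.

The MRCA of Urocyon_borealis and Panthera_nanus subtends (((Colobus_giganteus,((Nomascus_borealis,(Passer_sylvestris,(Lutra_palustris,Sinapis_elegans))),(Tremarctos_maculatus,Solenopsis_giganteus))),Panthera_nanus),(Gallus_gracilis,((Urocyon_borealis,Vulpes_orientalis),Klebsiella_longipes))) (12 taxa).
The MRCA of Urocyon_borealis and Gasterosteus_orientalis is the root, subtending the entire tree (23 taxa).
The first is nested inside the second, so Urocyon_borealis shares a more recent common ancestor with Panthera_nanus.

Panthera_nanus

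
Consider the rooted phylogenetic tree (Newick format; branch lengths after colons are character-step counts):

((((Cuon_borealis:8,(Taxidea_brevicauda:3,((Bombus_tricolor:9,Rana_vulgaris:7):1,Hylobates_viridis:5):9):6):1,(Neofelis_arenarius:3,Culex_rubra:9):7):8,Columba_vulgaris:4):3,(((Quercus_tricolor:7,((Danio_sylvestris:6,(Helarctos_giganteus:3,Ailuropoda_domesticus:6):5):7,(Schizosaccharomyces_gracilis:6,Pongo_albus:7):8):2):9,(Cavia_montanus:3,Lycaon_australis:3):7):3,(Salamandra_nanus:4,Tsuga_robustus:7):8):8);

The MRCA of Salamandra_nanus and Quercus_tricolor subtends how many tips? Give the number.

10

The MRCA of Salamandra_nanus and Quercus_tricolor is the node subtending (((Quercus_tricolor,((Danio_sylvestris,(Helarctos_giganteus,Ailuropoda_domesticus)),(Schizosaccharomyces_gracilis,Pongo_albus))),(Cavia_montanus,Lycaon_australis)),(Salamandra_nanus,Tsuga_robustus)).
That clade contains 10 terminal taxa: Ailuropoda_domesticus, Cavia_montanus, Danio_sylvestris, Helarctos_giganteus, Lycaon_australis, Pongo_albus, Quercus_tricolor, Salamandra_nanus, Schizosaccharomyces_gracilis, Tsuga_robustus.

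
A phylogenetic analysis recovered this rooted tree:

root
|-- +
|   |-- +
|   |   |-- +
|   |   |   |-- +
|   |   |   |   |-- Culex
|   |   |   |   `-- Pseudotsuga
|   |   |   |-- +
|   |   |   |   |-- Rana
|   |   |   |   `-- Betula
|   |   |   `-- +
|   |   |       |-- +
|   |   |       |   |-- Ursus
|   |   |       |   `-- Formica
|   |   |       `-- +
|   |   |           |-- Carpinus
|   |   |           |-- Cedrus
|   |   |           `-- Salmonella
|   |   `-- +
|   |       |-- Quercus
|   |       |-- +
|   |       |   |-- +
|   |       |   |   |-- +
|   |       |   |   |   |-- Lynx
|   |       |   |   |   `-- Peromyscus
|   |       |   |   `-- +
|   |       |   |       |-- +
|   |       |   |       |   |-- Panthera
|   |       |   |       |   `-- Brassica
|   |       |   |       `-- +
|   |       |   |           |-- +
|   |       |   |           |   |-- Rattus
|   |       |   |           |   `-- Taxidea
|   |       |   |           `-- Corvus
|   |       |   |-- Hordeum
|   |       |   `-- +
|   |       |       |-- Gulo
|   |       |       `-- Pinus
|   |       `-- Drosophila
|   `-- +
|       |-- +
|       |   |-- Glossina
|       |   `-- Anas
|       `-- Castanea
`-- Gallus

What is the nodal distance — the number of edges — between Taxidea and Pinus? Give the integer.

7

The MRCA of Taxidea and Pinus is the node subtending (((Lynx,Peromyscus),((Panthera,Brassica),((Rattus,Taxidea),Corvus))),Hordeum,(Gulo,Pinus)).
From Taxidea up to that node: 5 branches. From Pinus up to the same node: 2 branches. Total: 5 + 2 = 7.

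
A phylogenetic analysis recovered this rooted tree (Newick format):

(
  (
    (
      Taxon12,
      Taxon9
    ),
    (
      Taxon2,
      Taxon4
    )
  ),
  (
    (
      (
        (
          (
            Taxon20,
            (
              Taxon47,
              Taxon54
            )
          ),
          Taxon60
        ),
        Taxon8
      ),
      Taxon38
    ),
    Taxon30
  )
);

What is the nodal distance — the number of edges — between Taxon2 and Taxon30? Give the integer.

5

The MRCA of Taxon2 and Taxon30 is the root of the tree.
From Taxon2 up to that node: 3 branches. From Taxon30 up to the same node: 2 branches. Total: 3 + 2 = 5.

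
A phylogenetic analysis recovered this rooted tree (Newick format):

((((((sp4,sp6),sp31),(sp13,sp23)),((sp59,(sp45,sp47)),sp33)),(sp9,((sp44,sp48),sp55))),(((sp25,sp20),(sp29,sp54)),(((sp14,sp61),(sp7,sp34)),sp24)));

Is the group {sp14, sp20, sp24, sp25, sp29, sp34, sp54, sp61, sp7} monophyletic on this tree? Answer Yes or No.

The most recent common ancestor of these taxa subtends (((sp25,sp20),(sp29,sp54)),(((sp14,sp61),(sp7,sp34)),sp24)).
That clade has exactly 9 tips — every listed taxon and nothing else — so the group is monophyletic.

Yes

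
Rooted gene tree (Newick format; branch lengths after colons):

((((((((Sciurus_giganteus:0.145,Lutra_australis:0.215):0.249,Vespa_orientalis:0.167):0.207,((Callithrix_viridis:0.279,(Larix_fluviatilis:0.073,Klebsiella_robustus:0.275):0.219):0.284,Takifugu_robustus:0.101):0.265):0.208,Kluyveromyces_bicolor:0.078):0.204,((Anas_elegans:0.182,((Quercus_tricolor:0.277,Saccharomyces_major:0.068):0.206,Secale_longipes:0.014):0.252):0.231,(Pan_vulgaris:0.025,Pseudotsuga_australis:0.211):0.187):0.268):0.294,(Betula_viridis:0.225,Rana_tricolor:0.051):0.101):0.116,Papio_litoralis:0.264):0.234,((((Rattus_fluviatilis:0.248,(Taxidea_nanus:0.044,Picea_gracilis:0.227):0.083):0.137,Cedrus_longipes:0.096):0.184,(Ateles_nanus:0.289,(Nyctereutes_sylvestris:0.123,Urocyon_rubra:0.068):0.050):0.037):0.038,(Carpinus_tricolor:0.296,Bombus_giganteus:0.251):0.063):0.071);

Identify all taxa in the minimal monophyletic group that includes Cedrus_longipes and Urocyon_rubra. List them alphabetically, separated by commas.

Ateles_nanus, Cedrus_longipes, Nyctereutes_sylvestris, Picea_gracilis, Rattus_fluviatilis, Taxidea_nanus, Urocyon_rubra

Tracing Cedrus_longipes: it sits inside ((Rattus_fluviatilis,(Taxidea_nanus,Picea_gracilis)),Cedrus_longipes).
Tracing Urocyon_rubra: it sits inside (Nyctereutes_sylvestris,Urocyon_rubra).
The smallest clade enclosing both is (((Rattus_fluviatilis,(Taxidea_nanus,Picea_gracilis)),Cedrus_longipes),(Ateles_nanus,(Nyctereutes_sylvestris,Urocyon_rubra))); the answer is its 7 terminal taxa in alphabetical order.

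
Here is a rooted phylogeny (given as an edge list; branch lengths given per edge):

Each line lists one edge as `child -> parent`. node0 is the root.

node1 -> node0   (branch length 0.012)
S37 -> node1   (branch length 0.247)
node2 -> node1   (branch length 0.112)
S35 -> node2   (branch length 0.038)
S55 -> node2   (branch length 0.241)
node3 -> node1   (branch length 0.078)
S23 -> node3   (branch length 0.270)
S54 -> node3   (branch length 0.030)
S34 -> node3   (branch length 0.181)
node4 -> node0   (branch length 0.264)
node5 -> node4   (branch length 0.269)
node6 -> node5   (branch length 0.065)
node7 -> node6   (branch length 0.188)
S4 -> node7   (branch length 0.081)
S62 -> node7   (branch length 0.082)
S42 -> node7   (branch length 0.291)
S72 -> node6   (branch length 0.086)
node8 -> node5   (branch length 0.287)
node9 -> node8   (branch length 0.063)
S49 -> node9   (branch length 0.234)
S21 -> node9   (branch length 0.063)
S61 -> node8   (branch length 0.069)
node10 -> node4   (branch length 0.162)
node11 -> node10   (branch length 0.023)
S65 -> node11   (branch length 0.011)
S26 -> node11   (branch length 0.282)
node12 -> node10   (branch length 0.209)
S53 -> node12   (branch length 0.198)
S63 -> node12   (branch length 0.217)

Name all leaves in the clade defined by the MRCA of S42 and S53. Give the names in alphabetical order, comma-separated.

S21, S26, S4, S42, S49, S53, S61, S62, S63, S65, S72

Tracing S42: it sits inside (S4,S62,S42).
Tracing S53: it sits inside (S53,S63).
The smallest clade enclosing both is ((((S4,S62,S42),S72),((S49,S21),S61)),((S65,S26),(S53,S63))); the answer is its 11 terminal taxa in alphabetical order.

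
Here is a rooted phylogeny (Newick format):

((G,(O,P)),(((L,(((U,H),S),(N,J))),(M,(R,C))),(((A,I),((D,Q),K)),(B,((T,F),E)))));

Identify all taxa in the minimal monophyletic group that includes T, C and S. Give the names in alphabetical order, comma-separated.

A, B, C, D, E, F, H, I, J, K, L, M, N, Q, R, S, T, U

Tracing T: it sits inside (T,F).
Tracing C: it sits inside (R,C).
Tracing S: it sits inside ((U,H),S).
The smallest clade enclosing all 3 is (((L,(((U,H),S),(N,J))),(M,(R,C))),(((A,I),((D,Q),K)),(B,((T,F),E)))); the answer is its 18 terminal taxa in alphabetical order.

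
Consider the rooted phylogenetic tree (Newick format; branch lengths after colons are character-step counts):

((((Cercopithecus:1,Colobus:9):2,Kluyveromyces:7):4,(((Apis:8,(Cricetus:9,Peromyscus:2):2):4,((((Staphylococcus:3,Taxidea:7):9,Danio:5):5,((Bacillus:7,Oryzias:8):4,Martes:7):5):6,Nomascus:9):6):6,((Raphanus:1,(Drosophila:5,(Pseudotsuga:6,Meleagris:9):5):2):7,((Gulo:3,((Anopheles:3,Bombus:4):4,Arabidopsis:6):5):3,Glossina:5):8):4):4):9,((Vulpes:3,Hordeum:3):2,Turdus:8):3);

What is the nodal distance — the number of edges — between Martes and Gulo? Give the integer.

9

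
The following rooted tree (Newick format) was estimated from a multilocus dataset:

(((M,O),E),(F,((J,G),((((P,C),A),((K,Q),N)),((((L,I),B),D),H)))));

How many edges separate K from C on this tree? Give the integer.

6

The MRCA of K and C is the node subtending (((P,C),A),((K,Q),N)).
From K up to that node: 3 branches. From C up to the same node: 3 branches. Total: 3 + 3 = 6.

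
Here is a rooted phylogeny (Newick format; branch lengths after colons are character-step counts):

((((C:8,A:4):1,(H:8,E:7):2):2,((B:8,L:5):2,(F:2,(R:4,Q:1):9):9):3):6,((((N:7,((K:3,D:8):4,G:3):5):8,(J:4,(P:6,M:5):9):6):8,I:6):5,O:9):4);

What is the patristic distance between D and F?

62

The path runs D → … → MRCA → … → F; the MRCA is the root of the tree.
Branch lengths along that path: 8 + 4 + 5 + 8 + 8 + 5 + 4 + 6 + 3 + 9 + 2 = 62.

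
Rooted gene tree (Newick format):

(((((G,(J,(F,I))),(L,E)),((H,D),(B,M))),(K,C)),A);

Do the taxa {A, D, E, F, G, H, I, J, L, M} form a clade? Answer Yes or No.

The MRCA of the listed taxa is the root, so the smallest clade containing them is the whole tree.
That clade also contains B, C, K, which are not in the proposed group, so the group is not monophyletic.

No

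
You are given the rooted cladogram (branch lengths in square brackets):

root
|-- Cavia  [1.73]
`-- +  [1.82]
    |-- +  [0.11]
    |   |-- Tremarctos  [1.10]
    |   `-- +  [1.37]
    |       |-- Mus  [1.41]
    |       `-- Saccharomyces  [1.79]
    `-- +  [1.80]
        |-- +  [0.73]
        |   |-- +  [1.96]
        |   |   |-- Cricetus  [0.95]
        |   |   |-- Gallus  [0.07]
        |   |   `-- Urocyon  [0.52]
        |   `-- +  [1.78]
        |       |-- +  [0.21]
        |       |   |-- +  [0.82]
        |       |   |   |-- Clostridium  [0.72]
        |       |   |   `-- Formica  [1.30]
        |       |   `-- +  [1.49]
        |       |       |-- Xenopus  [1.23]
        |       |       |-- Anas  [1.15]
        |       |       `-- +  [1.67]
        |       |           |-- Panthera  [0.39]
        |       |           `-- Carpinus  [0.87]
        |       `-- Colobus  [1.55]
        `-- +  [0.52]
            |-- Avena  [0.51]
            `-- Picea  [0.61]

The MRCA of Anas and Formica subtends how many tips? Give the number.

The MRCA of Anas and Formica is the node subtending ((Clostridium,Formica),(Xenopus,Anas,(Panthera,Carpinus))).
That clade contains 6 terminal taxa: Anas, Carpinus, Clostridium, Formica, Panthera, Xenopus.

6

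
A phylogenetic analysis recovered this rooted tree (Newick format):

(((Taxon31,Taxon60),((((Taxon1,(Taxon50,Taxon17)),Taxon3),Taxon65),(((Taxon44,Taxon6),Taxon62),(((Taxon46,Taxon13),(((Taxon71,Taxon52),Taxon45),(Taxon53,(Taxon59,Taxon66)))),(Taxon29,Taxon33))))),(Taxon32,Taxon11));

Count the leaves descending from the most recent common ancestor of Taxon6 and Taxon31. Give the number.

20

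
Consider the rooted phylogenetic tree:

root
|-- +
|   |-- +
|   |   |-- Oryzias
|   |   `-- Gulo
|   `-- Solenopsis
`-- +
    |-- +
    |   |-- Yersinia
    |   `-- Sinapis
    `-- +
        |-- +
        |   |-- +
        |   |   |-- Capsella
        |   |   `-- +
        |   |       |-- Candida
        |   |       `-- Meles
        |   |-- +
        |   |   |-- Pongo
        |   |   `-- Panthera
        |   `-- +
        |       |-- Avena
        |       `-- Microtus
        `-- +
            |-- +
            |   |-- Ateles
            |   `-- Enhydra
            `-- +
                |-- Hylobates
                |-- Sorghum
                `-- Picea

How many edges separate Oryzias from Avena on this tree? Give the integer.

The MRCA of Oryzias and Avena is the root of the tree.
From Oryzias up to that node: 3 branches. From Avena up to the same node: 5 branches. Total: 3 + 5 = 8.

8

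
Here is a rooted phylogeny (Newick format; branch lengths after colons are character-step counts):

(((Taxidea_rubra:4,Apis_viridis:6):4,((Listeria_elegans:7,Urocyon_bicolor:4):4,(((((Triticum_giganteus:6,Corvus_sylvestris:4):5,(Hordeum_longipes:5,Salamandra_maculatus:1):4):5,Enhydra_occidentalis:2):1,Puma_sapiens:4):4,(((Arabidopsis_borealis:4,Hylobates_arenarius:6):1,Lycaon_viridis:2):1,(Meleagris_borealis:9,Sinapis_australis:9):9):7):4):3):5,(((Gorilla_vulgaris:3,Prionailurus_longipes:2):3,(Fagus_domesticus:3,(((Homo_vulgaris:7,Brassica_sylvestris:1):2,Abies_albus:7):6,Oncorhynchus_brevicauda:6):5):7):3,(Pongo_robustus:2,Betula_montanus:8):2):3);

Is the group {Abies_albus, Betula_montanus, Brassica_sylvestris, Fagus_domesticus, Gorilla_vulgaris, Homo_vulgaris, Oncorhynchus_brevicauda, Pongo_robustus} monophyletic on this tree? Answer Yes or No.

No

The MRCA of the listed taxa subtends (((Gorilla_vulgaris,Prionailurus_longipes),(Fagus_domesticus,(((Homo_vulgaris,Brassica_sylvestris),Abies_albus),Oncorhynchus_brevicauda))),(Pongo_robustus,Betula_montanus)).
That clade also contains Prionailurus_longipes, which is not in the proposed group, so the group is not monophyletic.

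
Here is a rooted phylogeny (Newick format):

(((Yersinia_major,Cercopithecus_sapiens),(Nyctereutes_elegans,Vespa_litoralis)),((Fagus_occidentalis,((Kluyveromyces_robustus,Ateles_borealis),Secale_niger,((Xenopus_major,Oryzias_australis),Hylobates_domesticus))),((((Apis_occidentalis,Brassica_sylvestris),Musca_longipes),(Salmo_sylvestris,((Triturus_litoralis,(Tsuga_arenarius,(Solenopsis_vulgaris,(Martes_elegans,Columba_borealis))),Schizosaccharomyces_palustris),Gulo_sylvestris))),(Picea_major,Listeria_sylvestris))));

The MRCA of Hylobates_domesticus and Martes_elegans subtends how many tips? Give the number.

The MRCA of Hylobates_domesticus and Martes_elegans is the node subtending ((Fagus_occidentalis,((Kluyveromyces_robustus,Ateles_borealis),Secale_niger,((Xenopus_major,Oryzias_australis),Hylobates_domesticus))),((((Apis_occidentalis,Brassica_sylvestris),Musca_longipes),(Salmo_sylvestris,((Triturus_litoralis,(Tsuga_arenarius,(Solenopsis_vulgaris,(Martes_elegans,Columba_borealis))),Schizosaccharomyces_palustris),Gulo_sylvestris))),(Picea_major,Listeria_sylvestris))).
That clade contains 20 terminal taxa: Apis_occidentalis, Ateles_borealis, Brassica_sylvestris, Columba_borealis, Fagus_occidentalis, Gulo_sylvestris, Hylobates_domesticus, Kluyveromyces_robustus, Listeria_sylvestris, Martes_elegans, Musca_longipes, Oryzias_australis, Picea_major, Salmo_sylvestris, Schizosaccharomyces_palustris, Secale_niger, Solenopsis_vulgaris, Triturus_litoralis, Tsuga_arenarius, Xenopus_major.

20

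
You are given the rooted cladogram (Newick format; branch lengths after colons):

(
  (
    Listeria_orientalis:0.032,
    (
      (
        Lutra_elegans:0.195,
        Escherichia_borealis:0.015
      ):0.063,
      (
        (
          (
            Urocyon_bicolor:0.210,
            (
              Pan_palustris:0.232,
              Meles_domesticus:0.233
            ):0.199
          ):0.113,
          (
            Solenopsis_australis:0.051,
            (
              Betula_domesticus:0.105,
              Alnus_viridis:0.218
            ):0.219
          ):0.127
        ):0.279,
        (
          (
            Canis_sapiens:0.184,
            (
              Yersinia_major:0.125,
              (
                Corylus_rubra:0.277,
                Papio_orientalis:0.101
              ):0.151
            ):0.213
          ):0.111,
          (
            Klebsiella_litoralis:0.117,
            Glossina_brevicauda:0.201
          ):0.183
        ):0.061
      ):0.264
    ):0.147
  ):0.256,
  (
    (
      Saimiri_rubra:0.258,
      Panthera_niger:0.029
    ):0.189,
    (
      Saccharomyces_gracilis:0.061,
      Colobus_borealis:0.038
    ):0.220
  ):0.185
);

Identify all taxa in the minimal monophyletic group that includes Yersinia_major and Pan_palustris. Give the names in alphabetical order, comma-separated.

Alnus_viridis, Betula_domesticus, Canis_sapiens, Corylus_rubra, Glossina_brevicauda, Klebsiella_litoralis, Meles_domesticus, Pan_palustris, Papio_orientalis, Solenopsis_australis, Urocyon_bicolor, Yersinia_major

Tracing Yersinia_major: it sits inside (Yersinia_major,(Corylus_rubra,Papio_orientalis)).
Tracing Pan_palustris: it sits inside (Pan_palustris,Meles_domesticus).
The smallest clade enclosing both is (((Urocyon_bicolor,(Pan_palustris,Meles_domesticus)),(Solenopsis_australis,(Betula_domesticus,Alnus_viridis))),((Canis_sapiens,(Yersinia_major,(Corylus_rubra,Papio_orientalis))),(Klebsiella_litoralis,Glossina_brevicauda))); the answer is its 12 terminal taxa in alphabetical order.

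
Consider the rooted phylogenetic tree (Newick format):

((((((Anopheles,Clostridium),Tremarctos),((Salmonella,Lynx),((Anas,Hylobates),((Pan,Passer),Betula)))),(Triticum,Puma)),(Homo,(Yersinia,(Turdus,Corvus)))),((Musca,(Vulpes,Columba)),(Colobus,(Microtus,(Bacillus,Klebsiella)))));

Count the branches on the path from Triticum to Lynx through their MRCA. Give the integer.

The MRCA of Triticum and Lynx is the node subtending ((((Anopheles,Clostridium),Tremarctos),((Salmonella,Lynx),((Anas,Hylobates),((Pan,Passer),Betula)))),(Triticum,Puma)).
From Triticum up to that node: 2 branches. From Lynx up to the same node: 4 branches. Total: 2 + 4 = 6.

6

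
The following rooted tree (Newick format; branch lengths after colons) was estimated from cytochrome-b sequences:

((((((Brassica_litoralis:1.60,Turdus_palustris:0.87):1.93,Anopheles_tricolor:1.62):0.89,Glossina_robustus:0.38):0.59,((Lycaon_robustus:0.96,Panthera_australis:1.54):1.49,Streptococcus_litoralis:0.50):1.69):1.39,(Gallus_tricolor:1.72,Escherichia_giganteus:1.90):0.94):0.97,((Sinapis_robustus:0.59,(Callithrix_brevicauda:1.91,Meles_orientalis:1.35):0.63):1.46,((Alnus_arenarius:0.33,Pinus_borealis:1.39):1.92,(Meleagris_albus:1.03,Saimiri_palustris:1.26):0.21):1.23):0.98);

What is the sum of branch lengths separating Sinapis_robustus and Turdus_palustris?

The path runs Sinapis_robustus → … → MRCA → … → Turdus_palustris; the MRCA is the root of the tree.
Branch lengths along that path: 0.59 + 1.46 + 0.98 + 0.97 + 1.39 + 0.59 + 0.89 + 1.93 + 0.87 = 9.67.

9.67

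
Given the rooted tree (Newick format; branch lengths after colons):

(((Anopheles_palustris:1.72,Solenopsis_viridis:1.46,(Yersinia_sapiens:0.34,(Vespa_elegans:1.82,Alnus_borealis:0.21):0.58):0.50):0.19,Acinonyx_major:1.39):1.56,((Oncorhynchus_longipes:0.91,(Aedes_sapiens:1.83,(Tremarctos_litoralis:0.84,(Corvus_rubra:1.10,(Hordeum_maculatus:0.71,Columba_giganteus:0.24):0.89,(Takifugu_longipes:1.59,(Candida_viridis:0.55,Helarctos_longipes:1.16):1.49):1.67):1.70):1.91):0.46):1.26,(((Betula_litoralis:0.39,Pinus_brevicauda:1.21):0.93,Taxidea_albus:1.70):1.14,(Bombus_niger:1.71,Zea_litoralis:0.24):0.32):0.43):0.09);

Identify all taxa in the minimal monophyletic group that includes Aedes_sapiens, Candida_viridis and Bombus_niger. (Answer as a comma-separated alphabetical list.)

Aedes_sapiens, Betula_litoralis, Bombus_niger, Candida_viridis, Columba_giganteus, Corvus_rubra, Helarctos_longipes, Hordeum_maculatus, Oncorhynchus_longipes, Pinus_brevicauda, Takifugu_longipes, Taxidea_albus, Tremarctos_litoralis, Zea_litoralis

Tracing Aedes_sapiens: it sits inside (Aedes_sapiens,(Tremarctos_litoralis,(Corvus_rubra,(Hordeum_maculatus,Columba_giganteus),(Takifugu_longipes,(Candida_viridis,Helarctos_longipes))))).
Tracing Candida_viridis: it sits inside (Candida_viridis,Helarctos_longipes).
Tracing Bombus_niger: it sits inside (Bombus_niger,Zea_litoralis).
The smallest clade enclosing all 3 is ((Oncorhynchus_longipes,(Aedes_sapiens,(Tremarctos_litoralis,(Corvus_rubra,(Hordeum_maculatus,Columba_giganteus),(Takifugu_longipes,(Candida_viridis,Helarctos_longipes)))))),(((Betula_litoralis,Pinus_brevicauda),Taxidea_albus),(Bombus_niger,Zea_litoralis))); the answer is its 14 terminal taxa in alphabetical order.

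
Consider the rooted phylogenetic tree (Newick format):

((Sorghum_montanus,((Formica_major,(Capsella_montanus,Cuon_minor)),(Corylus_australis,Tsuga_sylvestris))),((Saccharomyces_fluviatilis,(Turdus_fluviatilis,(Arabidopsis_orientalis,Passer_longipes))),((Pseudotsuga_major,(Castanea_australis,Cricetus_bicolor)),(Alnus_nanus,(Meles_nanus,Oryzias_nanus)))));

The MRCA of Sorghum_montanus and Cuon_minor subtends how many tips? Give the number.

6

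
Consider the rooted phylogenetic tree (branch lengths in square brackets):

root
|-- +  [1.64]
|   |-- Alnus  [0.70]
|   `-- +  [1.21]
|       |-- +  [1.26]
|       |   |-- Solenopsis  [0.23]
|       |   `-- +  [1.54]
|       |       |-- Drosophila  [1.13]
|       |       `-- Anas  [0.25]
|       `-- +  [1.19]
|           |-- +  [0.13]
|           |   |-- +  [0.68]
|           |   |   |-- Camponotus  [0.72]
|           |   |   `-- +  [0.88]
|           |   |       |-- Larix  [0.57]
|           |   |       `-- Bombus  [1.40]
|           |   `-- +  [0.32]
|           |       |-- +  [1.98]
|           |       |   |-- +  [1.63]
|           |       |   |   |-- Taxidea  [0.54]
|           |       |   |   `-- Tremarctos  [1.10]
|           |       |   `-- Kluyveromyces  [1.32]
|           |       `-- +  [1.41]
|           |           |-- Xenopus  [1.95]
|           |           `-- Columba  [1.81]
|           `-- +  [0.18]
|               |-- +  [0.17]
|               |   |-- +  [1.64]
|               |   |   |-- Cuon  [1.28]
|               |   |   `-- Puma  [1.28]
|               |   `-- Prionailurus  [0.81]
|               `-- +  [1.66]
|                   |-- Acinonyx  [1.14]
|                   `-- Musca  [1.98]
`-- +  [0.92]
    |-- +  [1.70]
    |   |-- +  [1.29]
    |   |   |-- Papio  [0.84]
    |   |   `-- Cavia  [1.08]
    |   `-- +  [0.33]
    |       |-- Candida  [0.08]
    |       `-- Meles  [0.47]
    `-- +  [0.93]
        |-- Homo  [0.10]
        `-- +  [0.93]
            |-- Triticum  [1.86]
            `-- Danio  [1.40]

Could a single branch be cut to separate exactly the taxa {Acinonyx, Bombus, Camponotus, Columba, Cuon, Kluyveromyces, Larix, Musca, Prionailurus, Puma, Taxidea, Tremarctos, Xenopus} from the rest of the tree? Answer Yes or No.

Yes

The most recent common ancestor of these taxa subtends (((Camponotus,(Larix,Bombus)),(((Taxidea,Tremarctos),Kluyveromyces),(Xenopus,Columba))),(((Cuon,Puma),Prionailurus),(Acinonyx,Musca))).
That clade has exactly 13 tips — every listed taxon and nothing else — so the group is monophyletic.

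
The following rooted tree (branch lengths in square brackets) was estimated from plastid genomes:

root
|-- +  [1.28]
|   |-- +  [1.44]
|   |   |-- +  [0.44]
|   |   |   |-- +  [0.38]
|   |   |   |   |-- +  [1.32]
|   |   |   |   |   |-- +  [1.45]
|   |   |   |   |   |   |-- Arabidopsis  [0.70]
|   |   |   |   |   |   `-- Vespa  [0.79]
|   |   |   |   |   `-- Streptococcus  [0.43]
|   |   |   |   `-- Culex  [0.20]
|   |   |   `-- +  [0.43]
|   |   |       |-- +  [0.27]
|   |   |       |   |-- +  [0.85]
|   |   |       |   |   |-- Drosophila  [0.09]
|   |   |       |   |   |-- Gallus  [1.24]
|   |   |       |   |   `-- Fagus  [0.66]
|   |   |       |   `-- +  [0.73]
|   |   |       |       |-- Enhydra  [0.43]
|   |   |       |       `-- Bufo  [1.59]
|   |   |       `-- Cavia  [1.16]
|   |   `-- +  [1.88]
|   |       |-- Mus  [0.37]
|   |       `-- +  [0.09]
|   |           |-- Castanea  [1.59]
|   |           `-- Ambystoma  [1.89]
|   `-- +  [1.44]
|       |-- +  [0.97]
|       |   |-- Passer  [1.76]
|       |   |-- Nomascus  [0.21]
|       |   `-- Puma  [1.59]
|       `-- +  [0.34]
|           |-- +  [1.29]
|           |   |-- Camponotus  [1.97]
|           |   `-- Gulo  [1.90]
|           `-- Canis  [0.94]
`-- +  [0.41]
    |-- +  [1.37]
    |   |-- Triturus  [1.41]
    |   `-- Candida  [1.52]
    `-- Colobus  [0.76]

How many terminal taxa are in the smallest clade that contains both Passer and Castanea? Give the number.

19

The MRCA of Passer and Castanea is the node subtending ((((((Arabidopsis,Vespa),Streptococcus),Culex),(((Drosophila,Gallus,Fagus),(Enhydra,Bufo)),Cavia)),(Mus,(Castanea,Ambystoma))),((Passer,Nomascus,Puma),((Camponotus,Gulo),Canis))).
That clade contains 19 terminal taxa: Ambystoma, Arabidopsis, Bufo, Camponotus, Canis, Castanea, Cavia, Culex, Drosophila, Enhydra, Fagus, Gallus, Gulo, Mus, Nomascus, Passer, Puma, Streptococcus, Vespa.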